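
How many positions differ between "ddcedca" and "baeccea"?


Comparing "ddcedca" and "baeccea" position by position:
  Position 0: 'd' vs 'b' => DIFFER
  Position 1: 'd' vs 'a' => DIFFER
  Position 2: 'c' vs 'e' => DIFFER
  Position 3: 'e' vs 'c' => DIFFER
  Position 4: 'd' vs 'c' => DIFFER
  Position 5: 'c' vs 'e' => DIFFER
  Position 6: 'a' vs 'a' => same
Positions that differ: 6

6


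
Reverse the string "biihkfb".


Input: biihkfb
Reading characters right to left:
  Position 6: 'b'
  Position 5: 'f'
  Position 4: 'k'
  Position 3: 'h'
  Position 2: 'i'
  Position 1: 'i'
  Position 0: 'b'
Reversed: bfkhiib

bfkhiib


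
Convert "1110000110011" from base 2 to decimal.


Input: "1110000110011" in base 2
Positional expansion:
  Digit '1' (value 1) x 2^12 = 4096
  Digit '1' (value 1) x 2^11 = 2048
  Digit '1' (value 1) x 2^10 = 1024
  Digit '0' (value 0) x 2^9 = 0
  Digit '0' (value 0) x 2^8 = 0
  Digit '0' (value 0) x 2^7 = 0
  Digit '0' (value 0) x 2^6 = 0
  Digit '1' (value 1) x 2^5 = 32
  Digit '1' (value 1) x 2^4 = 16
  Digit '0' (value 0) x 2^3 = 0
  Digit '0' (value 0) x 2^2 = 0
  Digit '1' (value 1) x 2^1 = 2
  Digit '1' (value 1) x 2^0 = 1
Sum = 7219

7219


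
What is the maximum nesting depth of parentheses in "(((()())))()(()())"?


Input: "(((()())))()(()())"
Tracking depth:
  Position 0 '(': depth becomes 1
  Position 1 '(': depth becomes 2
  Position 2 '(': depth becomes 3
  Position 3 '(': depth becomes 4
  Position 4 ')': depth becomes 3
  Position 5 '(': depth becomes 4
  Position 6 ')': depth becomes 3
  Position 7 ')': depth becomes 2
  Position 8 ')': depth becomes 1
  Position 9 ')': depth becomes 0
  Position 10 '(': depth becomes 1
  Position 11 ')': depth becomes 0
  Position 12 '(': depth becomes 1
  Position 13 '(': depth becomes 2
  Position 14 ')': depth becomes 1
  Position 15 '(': depth becomes 2
  Position 16 ')': depth becomes 1
  Position 17 ')': depth becomes 0
Maximum depth reached: 4

4


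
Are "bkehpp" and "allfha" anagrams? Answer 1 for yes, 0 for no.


Strings: "bkehpp", "allfha"
Sorted first:  behkpp
Sorted second: aafhll
Differ at position 0: 'b' vs 'a' => not anagrams

0


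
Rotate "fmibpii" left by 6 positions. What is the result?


Input: "fmibpii", rotate left by 6
First 6 characters: "fmibpi"
Remaining characters: "i"
Concatenate remaining + first: "i" + "fmibpi" = "ifmibpi"

ifmibpi


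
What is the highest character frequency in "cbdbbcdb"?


Input: cbdbbcdb
Character counts:
  'b': 4
  'c': 2
  'd': 2
Maximum frequency: 4

4


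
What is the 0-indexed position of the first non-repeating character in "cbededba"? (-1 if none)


Input: cbededba
Character frequencies:
  'a': 1
  'b': 2
  'c': 1
  'd': 2
  'e': 2
Scanning left to right for freq == 1:
  Position 0 ('c'): unique! => answer = 0

0


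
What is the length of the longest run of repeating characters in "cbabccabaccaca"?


Input: "cbabccabaccaca"
Scanning for longest run:
  Position 1 ('b'): new char, reset run to 1
  Position 2 ('a'): new char, reset run to 1
  Position 3 ('b'): new char, reset run to 1
  Position 4 ('c'): new char, reset run to 1
  Position 5 ('c'): continues run of 'c', length=2
  Position 6 ('a'): new char, reset run to 1
  Position 7 ('b'): new char, reset run to 1
  Position 8 ('a'): new char, reset run to 1
  Position 9 ('c'): new char, reset run to 1
  Position 10 ('c'): continues run of 'c', length=2
  Position 11 ('a'): new char, reset run to 1
  Position 12 ('c'): new char, reset run to 1
  Position 13 ('a'): new char, reset run to 1
Longest run: 'c' with length 2

2


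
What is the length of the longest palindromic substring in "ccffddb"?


Input: "ccffddb"
Checking substrings for palindromes:
  [0:2] "cc" (len 2) => palindrome
  [2:4] "ff" (len 2) => palindrome
  [4:6] "dd" (len 2) => palindrome
Longest palindromic substring: "cc" with length 2

2


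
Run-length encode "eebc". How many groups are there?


Input: eebc
Scanning for consecutive runs:
  Group 1: 'e' x 2 (positions 0-1)
  Group 2: 'b' x 1 (positions 2-2)
  Group 3: 'c' x 1 (positions 3-3)
Total groups: 3

3


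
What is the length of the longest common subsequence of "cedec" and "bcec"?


LCS of "cedec" and "bcec"
DP table:
           b    c    e    c
      0    0    0    0    0
  c   0    0    1    1    1
  e   0    0    1    2    2
  d   0    0    1    2    2
  e   0    0    1    2    2
  c   0    0    1    2    3
LCS length = dp[5][4] = 3

3


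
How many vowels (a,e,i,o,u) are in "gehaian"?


Input: gehaian
Checking each character:
  'g' at position 0: consonant
  'e' at position 1: vowel (running total: 1)
  'h' at position 2: consonant
  'a' at position 3: vowel (running total: 2)
  'i' at position 4: vowel (running total: 3)
  'a' at position 5: vowel (running total: 4)
  'n' at position 6: consonant
Total vowels: 4

4


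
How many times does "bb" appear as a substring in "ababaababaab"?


Searching for "bb" in "ababaababaab"
Scanning each position:
  Position 0: "ab" => no
  Position 1: "ba" => no
  Position 2: "ab" => no
  Position 3: "ba" => no
  Position 4: "aa" => no
  Position 5: "ab" => no
  Position 6: "ba" => no
  Position 7: "ab" => no
  Position 8: "ba" => no
  Position 9: "aa" => no
  Position 10: "ab" => no
Total occurrences: 0

0


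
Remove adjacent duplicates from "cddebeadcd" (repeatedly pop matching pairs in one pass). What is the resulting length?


Input: cddebeadcd
Stack-based adjacent duplicate removal:
  Read 'c': push. Stack: c
  Read 'd': push. Stack: cd
  Read 'd': matches stack top 'd' => pop. Stack: c
  Read 'e': push. Stack: ce
  Read 'b': push. Stack: ceb
  Read 'e': push. Stack: cebe
  Read 'a': push. Stack: cebea
  Read 'd': push. Stack: cebead
  Read 'c': push. Stack: cebeadc
  Read 'd': push. Stack: cebeadcd
Final stack: "cebeadcd" (length 8)

8


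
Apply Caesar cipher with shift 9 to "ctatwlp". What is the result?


Caesar cipher: shift "ctatwlp" by 9
  'c' (pos 2) + 9 = pos 11 = 'l'
  't' (pos 19) + 9 = pos 2 = 'c'
  'a' (pos 0) + 9 = pos 9 = 'j'
  't' (pos 19) + 9 = pos 2 = 'c'
  'w' (pos 22) + 9 = pos 5 = 'f'
  'l' (pos 11) + 9 = pos 20 = 'u'
  'p' (pos 15) + 9 = pos 24 = 'y'
Result: lcjcfuy

lcjcfuy


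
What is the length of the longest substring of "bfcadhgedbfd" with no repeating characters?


Input: "bfcadhgedbfd"
Sliding window (track last position of each char):
  Position 0 ('b'): window [0,0] length 1 -- new best
  Position 1 ('f'): window [0,1] length 2 -- new best
  Position 2 ('c'): window [0,2] length 3 -- new best
  Position 3 ('a'): window [0,3] length 4 -- new best
  Position 4 ('d'): window [0,4] length 5 -- new best
  Position 5 ('h'): window [0,5] length 6 -- new best
  Position 6 ('g'): window [0,6] length 7 -- new best
  Position 7 ('e'): window [0,7] length 8 -- new best
  Position 8 ('d'): repeat (last at 4), move window start to 5
  Position 8 ('d'): window [5,8] length 4
  Position 9 ('b'): window [5,9] length 5
  Position 10 ('f'): window [5,10] length 6
  Position 11 ('d'): repeat (last at 8), move window start to 9
  Position 11 ('d'): window [9,11] length 3
Longest substring with no repeats: "bfcadhge" with length 8

8


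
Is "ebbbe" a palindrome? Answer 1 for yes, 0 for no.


Input: ebbbe
Reversed: ebbbe
  Compare pos 0 ('e') with pos 4 ('e'): match
  Compare pos 1 ('b') with pos 3 ('b'): match
Result: palindrome

1


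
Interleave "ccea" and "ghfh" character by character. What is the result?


Interleaving "ccea" and "ghfh":
  Position 0: 'c' from first, 'g' from second => "cg"
  Position 1: 'c' from first, 'h' from second => "ch"
  Position 2: 'e' from first, 'f' from second => "ef"
  Position 3: 'a' from first, 'h' from second => "ah"
Result: cgchefah

cgchefah


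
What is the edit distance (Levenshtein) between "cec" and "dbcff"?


Computing edit distance: "cec" -> "dbcff"
DP table:
           d    b    c    f    f
      0    1    2    3    4    5
  c   1    1    2    2    3    4
  e   2    2    2    3    3    4
  c   3    3    3    2    3    4
Edit distance = dp[3][5] = 4

4


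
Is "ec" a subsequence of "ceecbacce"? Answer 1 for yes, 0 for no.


Check if "ec" is a subsequence of "ceecbacce"
Greedy scan:
  Position 0 ('c'): no match needed
  Position 1 ('e'): matches sub[0] = 'e'
  Position 2 ('e'): no match needed
  Position 3 ('c'): matches sub[1] = 'c'
  Position 4 ('b'): no match needed
  Position 5 ('a'): no match needed
  Position 6 ('c'): no match needed
  Position 7 ('c'): no match needed
  Position 8 ('e'): no match needed
All 2 characters matched => is a subsequence

1


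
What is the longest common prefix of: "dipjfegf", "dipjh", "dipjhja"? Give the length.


Words: dipjfegf, dipjh, dipjhja
  Position 0: all 'd' => match
  Position 1: all 'i' => match
  Position 2: all 'p' => match
  Position 3: all 'j' => match
  Position 4: ('f', 'h', 'h') => mismatch, stop
LCP = "dipj" (length 4)

4


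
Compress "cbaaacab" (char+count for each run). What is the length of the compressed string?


Input: cbaaacab
Runs:
  'c' x 1 => "c1"
  'b' x 1 => "b1"
  'a' x 3 => "a3"
  'c' x 1 => "c1"
  'a' x 1 => "a1"
  'b' x 1 => "b1"
Compressed: "c1b1a3c1a1b1"
Compressed length: 12

12


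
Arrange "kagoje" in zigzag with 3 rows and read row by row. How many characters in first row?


Zigzag "kagoje" into 3 rows:
Placing characters:
  'k' => row 0
  'a' => row 1
  'g' => row 2
  'o' => row 1
  'j' => row 0
  'e' => row 1
Rows:
  Row 0: "kj"
  Row 1: "aoe"
  Row 2: "g"
First row length: 2

2


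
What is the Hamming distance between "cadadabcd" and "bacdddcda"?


Comparing "cadadabcd" and "bacdddcda" position by position:
  Position 0: 'c' vs 'b' => differ
  Position 1: 'a' vs 'a' => same
  Position 2: 'd' vs 'c' => differ
  Position 3: 'a' vs 'd' => differ
  Position 4: 'd' vs 'd' => same
  Position 5: 'a' vs 'd' => differ
  Position 6: 'b' vs 'c' => differ
  Position 7: 'c' vs 'd' => differ
  Position 8: 'd' vs 'a' => differ
Total differences (Hamming distance): 7

7


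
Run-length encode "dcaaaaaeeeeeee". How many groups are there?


Input: dcaaaaaeeeeeee
Scanning for consecutive runs:
  Group 1: 'd' x 1 (positions 0-0)
  Group 2: 'c' x 1 (positions 1-1)
  Group 3: 'a' x 5 (positions 2-6)
  Group 4: 'e' x 7 (positions 7-13)
Total groups: 4

4


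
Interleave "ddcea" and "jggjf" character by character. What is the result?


Interleaving "ddcea" and "jggjf":
  Position 0: 'd' from first, 'j' from second => "dj"
  Position 1: 'd' from first, 'g' from second => "dg"
  Position 2: 'c' from first, 'g' from second => "cg"
  Position 3: 'e' from first, 'j' from second => "ej"
  Position 4: 'a' from first, 'f' from second => "af"
Result: djdgcgejaf

djdgcgejaf


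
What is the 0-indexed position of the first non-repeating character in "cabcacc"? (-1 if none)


Input: cabcacc
Character frequencies:
  'a': 2
  'b': 1
  'c': 4
Scanning left to right for freq == 1:
  Position 0 ('c'): freq=4, skip
  Position 1 ('a'): freq=2, skip
  Position 2 ('b'): unique! => answer = 2

2


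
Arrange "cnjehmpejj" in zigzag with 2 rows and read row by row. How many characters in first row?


Zigzag "cnjehmpejj" into 2 rows:
Placing characters:
  'c' => row 0
  'n' => row 1
  'j' => row 0
  'e' => row 1
  'h' => row 0
  'm' => row 1
  'p' => row 0
  'e' => row 1
  'j' => row 0
  'j' => row 1
Rows:
  Row 0: "cjhpj"
  Row 1: "nemej"
First row length: 5

5


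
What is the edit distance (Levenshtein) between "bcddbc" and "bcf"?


Computing edit distance: "bcddbc" -> "bcf"
DP table:
           b    c    f
      0    1    2    3
  b   1    0    1    2
  c   2    1    0    1
  d   3    2    1    1
  d   4    3    2    2
  b   5    4    3    3
  c   6    5    4    4
Edit distance = dp[6][3] = 4

4


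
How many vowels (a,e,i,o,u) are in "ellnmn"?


Input: ellnmn
Checking each character:
  'e' at position 0: vowel (running total: 1)
  'l' at position 1: consonant
  'l' at position 2: consonant
  'n' at position 3: consonant
  'm' at position 4: consonant
  'n' at position 5: consonant
Total vowels: 1

1


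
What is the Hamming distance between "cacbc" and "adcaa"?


Comparing "cacbc" and "adcaa" position by position:
  Position 0: 'c' vs 'a' => differ
  Position 1: 'a' vs 'd' => differ
  Position 2: 'c' vs 'c' => same
  Position 3: 'b' vs 'a' => differ
  Position 4: 'c' vs 'a' => differ
Total differences (Hamming distance): 4

4


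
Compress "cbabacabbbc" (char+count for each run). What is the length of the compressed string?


Input: cbabacabbbc
Runs:
  'c' x 1 => "c1"
  'b' x 1 => "b1"
  'a' x 1 => "a1"
  'b' x 1 => "b1"
  'a' x 1 => "a1"
  'c' x 1 => "c1"
  'a' x 1 => "a1"
  'b' x 3 => "b3"
  'c' x 1 => "c1"
Compressed: "c1b1a1b1a1c1a1b3c1"
Compressed length: 18

18


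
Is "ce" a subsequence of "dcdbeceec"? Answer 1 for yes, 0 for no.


Check if "ce" is a subsequence of "dcdbeceec"
Greedy scan:
  Position 0 ('d'): no match needed
  Position 1 ('c'): matches sub[0] = 'c'
  Position 2 ('d'): no match needed
  Position 3 ('b'): no match needed
  Position 4 ('e'): matches sub[1] = 'e'
  Position 5 ('c'): no match needed
  Position 6 ('e'): no match needed
  Position 7 ('e'): no match needed
  Position 8 ('c'): no match needed
All 2 characters matched => is a subsequence

1


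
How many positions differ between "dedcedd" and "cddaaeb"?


Comparing "dedcedd" and "cddaaeb" position by position:
  Position 0: 'd' vs 'c' => DIFFER
  Position 1: 'e' vs 'd' => DIFFER
  Position 2: 'd' vs 'd' => same
  Position 3: 'c' vs 'a' => DIFFER
  Position 4: 'e' vs 'a' => DIFFER
  Position 5: 'd' vs 'e' => DIFFER
  Position 6: 'd' vs 'b' => DIFFER
Positions that differ: 6

6


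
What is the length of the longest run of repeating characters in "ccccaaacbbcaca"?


Input: "ccccaaacbbcaca"
Scanning for longest run:
  Position 1 ('c'): continues run of 'c', length=2
  Position 2 ('c'): continues run of 'c', length=3
  Position 3 ('c'): continues run of 'c', length=4
  Position 4 ('a'): new char, reset run to 1
  Position 5 ('a'): continues run of 'a', length=2
  Position 6 ('a'): continues run of 'a', length=3
  Position 7 ('c'): new char, reset run to 1
  Position 8 ('b'): new char, reset run to 1
  Position 9 ('b'): continues run of 'b', length=2
  Position 10 ('c'): new char, reset run to 1
  Position 11 ('a'): new char, reset run to 1
  Position 12 ('c'): new char, reset run to 1
  Position 13 ('a'): new char, reset run to 1
Longest run: 'c' with length 4

4


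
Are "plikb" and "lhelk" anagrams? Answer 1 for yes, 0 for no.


Strings: "plikb", "lhelk"
Sorted first:  biklp
Sorted second: ehkll
Differ at position 0: 'b' vs 'e' => not anagrams

0


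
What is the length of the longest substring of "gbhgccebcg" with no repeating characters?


Input: "gbhgccebcg"
Sliding window (track last position of each char):
  Position 0 ('g'): window [0,0] length 1 -- new best
  Position 1 ('b'): window [0,1] length 2 -- new best
  Position 2 ('h'): window [0,2] length 3 -- new best
  Position 3 ('g'): repeat (last at 0), move window start to 1
  Position 3 ('g'): window [1,3] length 3
  Position 4 ('c'): window [1,4] length 4 -- new best
  Position 5 ('c'): repeat (last at 4), move window start to 5
  Position 5 ('c'): window [5,5] length 1
  Position 6 ('e'): window [5,6] length 2
  Position 7 ('b'): window [5,7] length 3
  Position 8 ('c'): repeat (last at 5), move window start to 6
  Position 8 ('c'): window [6,8] length 3
  Position 9 ('g'): window [6,9] length 4
Longest substring with no repeats: "bhgc" with length 4

4


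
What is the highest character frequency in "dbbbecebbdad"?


Input: dbbbecebbdad
Character counts:
  'a': 1
  'b': 5
  'c': 1
  'd': 3
  'e': 2
Maximum frequency: 5

5


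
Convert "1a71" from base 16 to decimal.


Input: "1a71" in base 16
Positional expansion:
  Digit '1' (value 1) x 16^3 = 4096
  Digit 'a' (value 10) x 16^2 = 2560
  Digit '7' (value 7) x 16^1 = 112
  Digit '1' (value 1) x 16^0 = 1
Sum = 6769

6769


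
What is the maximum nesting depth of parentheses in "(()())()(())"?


Input: "(()())()(())"
Tracking depth:
  Position 0 '(': depth becomes 1
  Position 1 '(': depth becomes 2
  Position 2 ')': depth becomes 1
  Position 3 '(': depth becomes 2
  Position 4 ')': depth becomes 1
  Position 5 ')': depth becomes 0
  Position 6 '(': depth becomes 1
  Position 7 ')': depth becomes 0
  Position 8 '(': depth becomes 1
  Position 9 '(': depth becomes 2
  Position 10 ')': depth becomes 1
  Position 11 ')': depth becomes 0
Maximum depth reached: 2

2


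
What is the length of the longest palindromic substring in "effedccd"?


Input: "effedccd"
Checking substrings for palindromes:
  [0:4] "effe" (len 4) => palindrome
  [4:8] "dccd" (len 4) => palindrome
  [1:3] "ff" (len 2) => palindrome
  [5:7] "cc" (len 2) => palindrome
Longest palindromic substring: "effe" with length 4

4


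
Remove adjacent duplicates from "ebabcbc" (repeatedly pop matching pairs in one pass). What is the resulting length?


Input: ebabcbc
Stack-based adjacent duplicate removal:
  Read 'e': push. Stack: e
  Read 'b': push. Stack: eb
  Read 'a': push. Stack: eba
  Read 'b': push. Stack: ebab
  Read 'c': push. Stack: ebabc
  Read 'b': push. Stack: ebabcb
  Read 'c': push. Stack: ebabcbc
Final stack: "ebabcbc" (length 7)

7


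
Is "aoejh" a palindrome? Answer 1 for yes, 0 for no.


Input: aoejh
Reversed: hjeoa
  Compare pos 0 ('a') with pos 4 ('h'): MISMATCH
  Compare pos 1 ('o') with pos 3 ('j'): MISMATCH
Result: not a palindrome

0


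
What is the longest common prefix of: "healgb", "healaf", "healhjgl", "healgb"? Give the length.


Words: healgb, healaf, healhjgl, healgb
  Position 0: all 'h' => match
  Position 1: all 'e' => match
  Position 2: all 'a' => match
  Position 3: all 'l' => match
  Position 4: ('g', 'a', 'h', 'g') => mismatch, stop
LCP = "heal" (length 4)

4


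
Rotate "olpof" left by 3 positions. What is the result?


Input: "olpof", rotate left by 3
First 3 characters: "olp"
Remaining characters: "of"
Concatenate remaining + first: "of" + "olp" = "ofolp"

ofolp


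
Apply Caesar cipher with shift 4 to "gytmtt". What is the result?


Caesar cipher: shift "gytmtt" by 4
  'g' (pos 6) + 4 = pos 10 = 'k'
  'y' (pos 24) + 4 = pos 2 = 'c'
  't' (pos 19) + 4 = pos 23 = 'x'
  'm' (pos 12) + 4 = pos 16 = 'q'
  't' (pos 19) + 4 = pos 23 = 'x'
  't' (pos 19) + 4 = pos 23 = 'x'
Result: kcxqxx

kcxqxx


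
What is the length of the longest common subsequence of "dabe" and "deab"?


LCS of "dabe" and "deab"
DP table:
           d    e    a    b
      0    0    0    0    0
  d   0    1    1    1    1
  a   0    1    1    2    2
  b   0    1    1    2    3
  e   0    1    2    2    3
LCS length = dp[4][4] = 3

3


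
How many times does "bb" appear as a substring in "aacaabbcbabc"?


Searching for "bb" in "aacaabbcbabc"
Scanning each position:
  Position 0: "aa" => no
  Position 1: "ac" => no
  Position 2: "ca" => no
  Position 3: "aa" => no
  Position 4: "ab" => no
  Position 5: "bb" => MATCH
  Position 6: "bc" => no
  Position 7: "cb" => no
  Position 8: "ba" => no
  Position 9: "ab" => no
  Position 10: "bc" => no
Total occurrences: 1

1


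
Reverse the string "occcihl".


Input: occcihl
Reading characters right to left:
  Position 6: 'l'
  Position 5: 'h'
  Position 4: 'i'
  Position 3: 'c'
  Position 2: 'c'
  Position 1: 'c'
  Position 0: 'o'
Reversed: lhiccco

lhiccco


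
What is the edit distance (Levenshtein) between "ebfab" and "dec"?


Computing edit distance: "ebfab" -> "dec"
DP table:
           d    e    c
      0    1    2    3
  e   1    1    1    2
  b   2    2    2    2
  f   3    3    3    3
  a   4    4    4    4
  b   5    5    5    5
Edit distance = dp[5][3] = 5

5


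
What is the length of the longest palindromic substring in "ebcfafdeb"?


Input: "ebcfafdeb"
Checking substrings for palindromes:
  [3:6] "faf" (len 3) => palindrome
Longest palindromic substring: "faf" with length 3

3


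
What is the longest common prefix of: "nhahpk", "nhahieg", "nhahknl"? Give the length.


Words: nhahpk, nhahieg, nhahknl
  Position 0: all 'n' => match
  Position 1: all 'h' => match
  Position 2: all 'a' => match
  Position 3: all 'h' => match
  Position 4: ('p', 'i', 'k') => mismatch, stop
LCP = "nhah" (length 4)

4


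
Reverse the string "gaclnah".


Input: gaclnah
Reading characters right to left:
  Position 6: 'h'
  Position 5: 'a'
  Position 4: 'n'
  Position 3: 'l'
  Position 2: 'c'
  Position 1: 'a'
  Position 0: 'g'
Reversed: hanlcag

hanlcag


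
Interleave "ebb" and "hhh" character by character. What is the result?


Interleaving "ebb" and "hhh":
  Position 0: 'e' from first, 'h' from second => "eh"
  Position 1: 'b' from first, 'h' from second => "bh"
  Position 2: 'b' from first, 'h' from second => "bh"
Result: ehbhbh

ehbhbh


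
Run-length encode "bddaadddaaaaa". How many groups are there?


Input: bddaadddaaaaa
Scanning for consecutive runs:
  Group 1: 'b' x 1 (positions 0-0)
  Group 2: 'd' x 2 (positions 1-2)
  Group 3: 'a' x 2 (positions 3-4)
  Group 4: 'd' x 3 (positions 5-7)
  Group 5: 'a' x 5 (positions 8-12)
Total groups: 5

5


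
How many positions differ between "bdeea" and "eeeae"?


Comparing "bdeea" and "eeeae" position by position:
  Position 0: 'b' vs 'e' => DIFFER
  Position 1: 'd' vs 'e' => DIFFER
  Position 2: 'e' vs 'e' => same
  Position 3: 'e' vs 'a' => DIFFER
  Position 4: 'a' vs 'e' => DIFFER
Positions that differ: 4

4


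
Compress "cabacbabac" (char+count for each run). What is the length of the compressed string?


Input: cabacbabac
Runs:
  'c' x 1 => "c1"
  'a' x 1 => "a1"
  'b' x 1 => "b1"
  'a' x 1 => "a1"
  'c' x 1 => "c1"
  'b' x 1 => "b1"
  'a' x 1 => "a1"
  'b' x 1 => "b1"
  'a' x 1 => "a1"
  'c' x 1 => "c1"
Compressed: "c1a1b1a1c1b1a1b1a1c1"
Compressed length: 20

20


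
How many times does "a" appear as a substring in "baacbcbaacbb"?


Searching for "a" in "baacbcbaacbb"
Scanning each position:
  Position 0: "b" => no
  Position 1: "a" => MATCH
  Position 2: "a" => MATCH
  Position 3: "c" => no
  Position 4: "b" => no
  Position 5: "c" => no
  Position 6: "b" => no
  Position 7: "a" => MATCH
  Position 8: "a" => MATCH
  Position 9: "c" => no
  Position 10: "b" => no
  Position 11: "b" => no
Total occurrences: 4

4


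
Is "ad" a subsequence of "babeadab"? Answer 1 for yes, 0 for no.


Check if "ad" is a subsequence of "babeadab"
Greedy scan:
  Position 0 ('b'): no match needed
  Position 1 ('a'): matches sub[0] = 'a'
  Position 2 ('b'): no match needed
  Position 3 ('e'): no match needed
  Position 4 ('a'): no match needed
  Position 5 ('d'): matches sub[1] = 'd'
  Position 6 ('a'): no match needed
  Position 7 ('b'): no match needed
All 2 characters matched => is a subsequence

1


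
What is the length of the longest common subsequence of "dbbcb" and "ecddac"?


LCS of "dbbcb" and "ecddac"
DP table:
           e    c    d    d    a    c
      0    0    0    0    0    0    0
  d   0    0    0    1    1    1    1
  b   0    0    0    1    1    1    1
  b   0    0    0    1    1    1    1
  c   0    0    1    1    1    1    2
  b   0    0    1    1    1    1    2
LCS length = dp[5][6] = 2

2


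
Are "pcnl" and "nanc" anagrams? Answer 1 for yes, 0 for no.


Strings: "pcnl", "nanc"
Sorted first:  clnp
Sorted second: acnn
Differ at position 0: 'c' vs 'a' => not anagrams

0


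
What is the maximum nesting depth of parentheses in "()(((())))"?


Input: "()(((())))"
Tracking depth:
  Position 0 '(': depth becomes 1
  Position 1 ')': depth becomes 0
  Position 2 '(': depth becomes 1
  Position 3 '(': depth becomes 2
  Position 4 '(': depth becomes 3
  Position 5 '(': depth becomes 4
  Position 6 ')': depth becomes 3
  Position 7 ')': depth becomes 2
  Position 8 ')': depth becomes 1
  Position 9 ')': depth becomes 0
Maximum depth reached: 4

4


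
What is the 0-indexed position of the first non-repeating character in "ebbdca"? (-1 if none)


Input: ebbdca
Character frequencies:
  'a': 1
  'b': 2
  'c': 1
  'd': 1
  'e': 1
Scanning left to right for freq == 1:
  Position 0 ('e'): unique! => answer = 0

0


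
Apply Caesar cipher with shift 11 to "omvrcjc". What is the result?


Caesar cipher: shift "omvrcjc" by 11
  'o' (pos 14) + 11 = pos 25 = 'z'
  'm' (pos 12) + 11 = pos 23 = 'x'
  'v' (pos 21) + 11 = pos 6 = 'g'
  'r' (pos 17) + 11 = pos 2 = 'c'
  'c' (pos 2) + 11 = pos 13 = 'n'
  'j' (pos 9) + 11 = pos 20 = 'u'
  'c' (pos 2) + 11 = pos 13 = 'n'
Result: zxgcnun

zxgcnun


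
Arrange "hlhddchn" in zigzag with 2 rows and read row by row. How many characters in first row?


Zigzag "hlhddchn" into 2 rows:
Placing characters:
  'h' => row 0
  'l' => row 1
  'h' => row 0
  'd' => row 1
  'd' => row 0
  'c' => row 1
  'h' => row 0
  'n' => row 1
Rows:
  Row 0: "hhdh"
  Row 1: "ldcn"
First row length: 4

4


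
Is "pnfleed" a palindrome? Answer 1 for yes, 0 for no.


Input: pnfleed
Reversed: deelfnp
  Compare pos 0 ('p') with pos 6 ('d'): MISMATCH
  Compare pos 1 ('n') with pos 5 ('e'): MISMATCH
  Compare pos 2 ('f') with pos 4 ('e'): MISMATCH
Result: not a palindrome

0


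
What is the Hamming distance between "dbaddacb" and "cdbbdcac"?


Comparing "dbaddacb" and "cdbbdcac" position by position:
  Position 0: 'd' vs 'c' => differ
  Position 1: 'b' vs 'd' => differ
  Position 2: 'a' vs 'b' => differ
  Position 3: 'd' vs 'b' => differ
  Position 4: 'd' vs 'd' => same
  Position 5: 'a' vs 'c' => differ
  Position 6: 'c' vs 'a' => differ
  Position 7: 'b' vs 'c' => differ
Total differences (Hamming distance): 7

7


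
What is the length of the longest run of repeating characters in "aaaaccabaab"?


Input: "aaaaccabaab"
Scanning for longest run:
  Position 1 ('a'): continues run of 'a', length=2
  Position 2 ('a'): continues run of 'a', length=3
  Position 3 ('a'): continues run of 'a', length=4
  Position 4 ('c'): new char, reset run to 1
  Position 5 ('c'): continues run of 'c', length=2
  Position 6 ('a'): new char, reset run to 1
  Position 7 ('b'): new char, reset run to 1
  Position 8 ('a'): new char, reset run to 1
  Position 9 ('a'): continues run of 'a', length=2
  Position 10 ('b'): new char, reset run to 1
Longest run: 'a' with length 4

4


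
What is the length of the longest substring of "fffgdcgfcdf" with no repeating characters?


Input: "fffgdcgfcdf"
Sliding window (track last position of each char):
  Position 0 ('f'): window [0,0] length 1 -- new best
  Position 1 ('f'): repeat (last at 0), move window start to 1
  Position 1 ('f'): window [1,1] length 1
  Position 2 ('f'): repeat (last at 1), move window start to 2
  Position 2 ('f'): window [2,2] length 1
  Position 3 ('g'): window [2,3] length 2 -- new best
  Position 4 ('d'): window [2,4] length 3 -- new best
  Position 5 ('c'): window [2,5] length 4 -- new best
  Position 6 ('g'): repeat (last at 3), move window start to 4
  Position 6 ('g'): window [4,6] length 3
  Position 7 ('f'): window [4,7] length 4
  Position 8 ('c'): repeat (last at 5), move window start to 6
  Position 8 ('c'): window [6,8] length 3
  Position 9 ('d'): window [6,9] length 4
  Position 10 ('f'): repeat (last at 7), move window start to 8
  Position 10 ('f'): window [8,10] length 3
Longest substring with no repeats: "fgdc" with length 4

4


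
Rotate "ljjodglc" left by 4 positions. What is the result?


Input: "ljjodglc", rotate left by 4
First 4 characters: "ljjo"
Remaining characters: "dglc"
Concatenate remaining + first: "dglc" + "ljjo" = "dglcljjo"

dglcljjo


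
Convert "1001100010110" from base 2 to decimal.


Input: "1001100010110" in base 2
Positional expansion:
  Digit '1' (value 1) x 2^12 = 4096
  Digit '0' (value 0) x 2^11 = 0
  Digit '0' (value 0) x 2^10 = 0
  Digit '1' (value 1) x 2^9 = 512
  Digit '1' (value 1) x 2^8 = 256
  Digit '0' (value 0) x 2^7 = 0
  Digit '0' (value 0) x 2^6 = 0
  Digit '0' (value 0) x 2^5 = 0
  Digit '1' (value 1) x 2^4 = 16
  Digit '0' (value 0) x 2^3 = 0
  Digit '1' (value 1) x 2^2 = 4
  Digit '1' (value 1) x 2^1 = 2
  Digit '0' (value 0) x 2^0 = 0
Sum = 4886

4886


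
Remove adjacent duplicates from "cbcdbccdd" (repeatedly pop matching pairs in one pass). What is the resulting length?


Input: cbcdbccdd
Stack-based adjacent duplicate removal:
  Read 'c': push. Stack: c
  Read 'b': push. Stack: cb
  Read 'c': push. Stack: cbc
  Read 'd': push. Stack: cbcd
  Read 'b': push. Stack: cbcdb
  Read 'c': push. Stack: cbcdbc
  Read 'c': matches stack top 'c' => pop. Stack: cbcdb
  Read 'd': push. Stack: cbcdbd
  Read 'd': matches stack top 'd' => pop. Stack: cbcdb
Final stack: "cbcdb" (length 5)

5


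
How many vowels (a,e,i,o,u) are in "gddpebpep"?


Input: gddpebpep
Checking each character:
  'g' at position 0: consonant
  'd' at position 1: consonant
  'd' at position 2: consonant
  'p' at position 3: consonant
  'e' at position 4: vowel (running total: 1)
  'b' at position 5: consonant
  'p' at position 6: consonant
  'e' at position 7: vowel (running total: 2)
  'p' at position 8: consonant
Total vowels: 2

2


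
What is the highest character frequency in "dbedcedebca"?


Input: dbedcedebca
Character counts:
  'a': 1
  'b': 2
  'c': 2
  'd': 3
  'e': 3
Maximum frequency: 3

3


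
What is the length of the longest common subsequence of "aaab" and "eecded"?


LCS of "aaab" and "eecded"
DP table:
           e    e    c    d    e    d
      0    0    0    0    0    0    0
  a   0    0    0    0    0    0    0
  a   0    0    0    0    0    0    0
  a   0    0    0    0    0    0    0
  b   0    0    0    0    0    0    0
LCS length = dp[4][6] = 0

0


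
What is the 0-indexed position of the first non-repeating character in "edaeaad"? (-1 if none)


Input: edaeaad
Character frequencies:
  'a': 3
  'd': 2
  'e': 2
Scanning left to right for freq == 1:
  Position 0 ('e'): freq=2, skip
  Position 1 ('d'): freq=2, skip
  Position 2 ('a'): freq=3, skip
  Position 3 ('e'): freq=2, skip
  Position 4 ('a'): freq=3, skip
  Position 5 ('a'): freq=3, skip
  Position 6 ('d'): freq=2, skip
  No unique character found => answer = -1

-1


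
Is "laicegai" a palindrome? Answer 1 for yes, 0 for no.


Input: laicegai
Reversed: iagecial
  Compare pos 0 ('l') with pos 7 ('i'): MISMATCH
  Compare pos 1 ('a') with pos 6 ('a'): match
  Compare pos 2 ('i') with pos 5 ('g'): MISMATCH
  Compare pos 3 ('c') with pos 4 ('e'): MISMATCH
Result: not a palindrome

0


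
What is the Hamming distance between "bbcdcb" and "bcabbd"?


Comparing "bbcdcb" and "bcabbd" position by position:
  Position 0: 'b' vs 'b' => same
  Position 1: 'b' vs 'c' => differ
  Position 2: 'c' vs 'a' => differ
  Position 3: 'd' vs 'b' => differ
  Position 4: 'c' vs 'b' => differ
  Position 5: 'b' vs 'd' => differ
Total differences (Hamming distance): 5

5


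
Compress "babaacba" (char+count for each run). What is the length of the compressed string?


Input: babaacba
Runs:
  'b' x 1 => "b1"
  'a' x 1 => "a1"
  'b' x 1 => "b1"
  'a' x 2 => "a2"
  'c' x 1 => "c1"
  'b' x 1 => "b1"
  'a' x 1 => "a1"
Compressed: "b1a1b1a2c1b1a1"
Compressed length: 14

14


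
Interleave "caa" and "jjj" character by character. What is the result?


Interleaving "caa" and "jjj":
  Position 0: 'c' from first, 'j' from second => "cj"
  Position 1: 'a' from first, 'j' from second => "aj"
  Position 2: 'a' from first, 'j' from second => "aj"
Result: cjajaj

cjajaj


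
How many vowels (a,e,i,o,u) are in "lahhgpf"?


Input: lahhgpf
Checking each character:
  'l' at position 0: consonant
  'a' at position 1: vowel (running total: 1)
  'h' at position 2: consonant
  'h' at position 3: consonant
  'g' at position 4: consonant
  'p' at position 5: consonant
  'f' at position 6: consonant
Total vowels: 1

1


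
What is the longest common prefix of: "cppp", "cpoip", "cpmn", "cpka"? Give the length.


Words: cppp, cpoip, cpmn, cpka
  Position 0: all 'c' => match
  Position 1: all 'p' => match
  Position 2: ('p', 'o', 'm', 'k') => mismatch, stop
LCP = "cp" (length 2)

2


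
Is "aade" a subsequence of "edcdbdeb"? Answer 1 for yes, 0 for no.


Check if "aade" is a subsequence of "edcdbdeb"
Greedy scan:
  Position 0 ('e'): no match needed
  Position 1 ('d'): no match needed
  Position 2 ('c'): no match needed
  Position 3 ('d'): no match needed
  Position 4 ('b'): no match needed
  Position 5 ('d'): no match needed
  Position 6 ('e'): no match needed
  Position 7 ('b'): no match needed
Only matched 0/4 characters => not a subsequence

0


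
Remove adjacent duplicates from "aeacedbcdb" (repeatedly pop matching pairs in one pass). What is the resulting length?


Input: aeacedbcdb
Stack-based adjacent duplicate removal:
  Read 'a': push. Stack: a
  Read 'e': push. Stack: ae
  Read 'a': push. Stack: aea
  Read 'c': push. Stack: aeac
  Read 'e': push. Stack: aeace
  Read 'd': push. Stack: aeaced
  Read 'b': push. Stack: aeacedb
  Read 'c': push. Stack: aeacedbc
  Read 'd': push. Stack: aeacedbcd
  Read 'b': push. Stack: aeacedbcdb
Final stack: "aeacedbcdb" (length 10)

10


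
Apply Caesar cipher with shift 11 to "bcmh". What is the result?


Caesar cipher: shift "bcmh" by 11
  'b' (pos 1) + 11 = pos 12 = 'm'
  'c' (pos 2) + 11 = pos 13 = 'n'
  'm' (pos 12) + 11 = pos 23 = 'x'
  'h' (pos 7) + 11 = pos 18 = 's'
Result: mnxs

mnxs


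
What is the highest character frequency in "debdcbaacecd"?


Input: debdcbaacecd
Character counts:
  'a': 2
  'b': 2
  'c': 3
  'd': 3
  'e': 2
Maximum frequency: 3

3


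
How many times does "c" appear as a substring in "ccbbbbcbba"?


Searching for "c" in "ccbbbbcbba"
Scanning each position:
  Position 0: "c" => MATCH
  Position 1: "c" => MATCH
  Position 2: "b" => no
  Position 3: "b" => no
  Position 4: "b" => no
  Position 5: "b" => no
  Position 6: "c" => MATCH
  Position 7: "b" => no
  Position 8: "b" => no
  Position 9: "a" => no
Total occurrences: 3

3


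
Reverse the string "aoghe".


Input: aoghe
Reading characters right to left:
  Position 4: 'e'
  Position 3: 'h'
  Position 2: 'g'
  Position 1: 'o'
  Position 0: 'a'
Reversed: ehgoa

ehgoa


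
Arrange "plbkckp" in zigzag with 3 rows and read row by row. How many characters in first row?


Zigzag "plbkckp" into 3 rows:
Placing characters:
  'p' => row 0
  'l' => row 1
  'b' => row 2
  'k' => row 1
  'c' => row 0
  'k' => row 1
  'p' => row 2
Rows:
  Row 0: "pc"
  Row 1: "lkk"
  Row 2: "bp"
First row length: 2

2


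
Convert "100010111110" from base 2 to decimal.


Input: "100010111110" in base 2
Positional expansion:
  Digit '1' (value 1) x 2^11 = 2048
  Digit '0' (value 0) x 2^10 = 0
  Digit '0' (value 0) x 2^9 = 0
  Digit '0' (value 0) x 2^8 = 0
  Digit '1' (value 1) x 2^7 = 128
  Digit '0' (value 0) x 2^6 = 0
  Digit '1' (value 1) x 2^5 = 32
  Digit '1' (value 1) x 2^4 = 16
  Digit '1' (value 1) x 2^3 = 8
  Digit '1' (value 1) x 2^2 = 4
  Digit '1' (value 1) x 2^1 = 2
  Digit '0' (value 0) x 2^0 = 0
Sum = 2238

2238


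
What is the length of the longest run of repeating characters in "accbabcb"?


Input: "accbabcb"
Scanning for longest run:
  Position 1 ('c'): new char, reset run to 1
  Position 2 ('c'): continues run of 'c', length=2
  Position 3 ('b'): new char, reset run to 1
  Position 4 ('a'): new char, reset run to 1
  Position 5 ('b'): new char, reset run to 1
  Position 6 ('c'): new char, reset run to 1
  Position 7 ('b'): new char, reset run to 1
Longest run: 'c' with length 2

2


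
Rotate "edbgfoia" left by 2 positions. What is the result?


Input: "edbgfoia", rotate left by 2
First 2 characters: "ed"
Remaining characters: "bgfoia"
Concatenate remaining + first: "bgfoia" + "ed" = "bgfoiaed"

bgfoiaed


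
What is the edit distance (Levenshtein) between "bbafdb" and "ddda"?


Computing edit distance: "bbafdb" -> "ddda"
DP table:
           d    d    d    a
      0    1    2    3    4
  b   1    1    2    3    4
  b   2    2    2    3    4
  a   3    3    3    3    3
  f   4    4    4    4    4
  d   5    4    4    4    5
  b   6    5    5    5    5
Edit distance = dp[6][4] = 5

5


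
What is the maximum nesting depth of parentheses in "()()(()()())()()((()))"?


Input: "()()(()()())()()((()))"
Tracking depth:
  Position 0 '(': depth becomes 1
  Position 1 ')': depth becomes 0
  Position 2 '(': depth becomes 1
  Position 3 ')': depth becomes 0
  Position 4 '(': depth becomes 1
  Position 5 '(': depth becomes 2
  Position 6 ')': depth becomes 1
  Position 7 '(': depth becomes 2
  Position 8 ')': depth becomes 1
  Position 9 '(': depth becomes 2
  Position 10 ')': depth becomes 1
  Position 11 ')': depth becomes 0
  Position 12 '(': depth becomes 1
  Position 13 ')': depth becomes 0
  Position 14 '(': depth becomes 1
  Position 15 ')': depth becomes 0
  Position 16 '(': depth becomes 1
  Position 17 '(': depth becomes 2
  Position 18 '(': depth becomes 3
  Position 19 ')': depth becomes 2
  Position 20 ')': depth becomes 1
  Position 21 ')': depth becomes 0
Maximum depth reached: 3

3


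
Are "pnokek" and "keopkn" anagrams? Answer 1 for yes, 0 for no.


Strings: "pnokek", "keopkn"
Sorted first:  ekknop
Sorted second: ekknop
Sorted forms match => anagrams

1


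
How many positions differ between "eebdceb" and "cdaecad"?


Comparing "eebdceb" and "cdaecad" position by position:
  Position 0: 'e' vs 'c' => DIFFER
  Position 1: 'e' vs 'd' => DIFFER
  Position 2: 'b' vs 'a' => DIFFER
  Position 3: 'd' vs 'e' => DIFFER
  Position 4: 'c' vs 'c' => same
  Position 5: 'e' vs 'a' => DIFFER
  Position 6: 'b' vs 'd' => DIFFER
Positions that differ: 6

6


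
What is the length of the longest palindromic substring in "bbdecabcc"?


Input: "bbdecabcc"
Checking substrings for palindromes:
  [0:2] "bb" (len 2) => palindrome
  [7:9] "cc" (len 2) => palindrome
Longest palindromic substring: "bb" with length 2

2


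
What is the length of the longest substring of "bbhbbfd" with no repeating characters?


Input: "bbhbbfd"
Sliding window (track last position of each char):
  Position 0 ('b'): window [0,0] length 1 -- new best
  Position 1 ('b'): repeat (last at 0), move window start to 1
  Position 1 ('b'): window [1,1] length 1
  Position 2 ('h'): window [1,2] length 2 -- new best
  Position 3 ('b'): repeat (last at 1), move window start to 2
  Position 3 ('b'): window [2,3] length 2
  Position 4 ('b'): repeat (last at 3), move window start to 4
  Position 4 ('b'): window [4,4] length 1
  Position 5 ('f'): window [4,5] length 2
  Position 6 ('d'): window [4,6] length 3 -- new best
Longest substring with no repeats: "bfd" with length 3

3


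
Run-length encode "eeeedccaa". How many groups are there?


Input: eeeedccaa
Scanning for consecutive runs:
  Group 1: 'e' x 4 (positions 0-3)
  Group 2: 'd' x 1 (positions 4-4)
  Group 3: 'c' x 2 (positions 5-6)
  Group 4: 'a' x 2 (positions 7-8)
Total groups: 4

4


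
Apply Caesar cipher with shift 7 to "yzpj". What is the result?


Caesar cipher: shift "yzpj" by 7
  'y' (pos 24) + 7 = pos 5 = 'f'
  'z' (pos 25) + 7 = pos 6 = 'g'
  'p' (pos 15) + 7 = pos 22 = 'w'
  'j' (pos 9) + 7 = pos 16 = 'q'
Result: fgwq

fgwq


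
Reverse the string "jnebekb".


Input: jnebekb
Reading characters right to left:
  Position 6: 'b'
  Position 5: 'k'
  Position 4: 'e'
  Position 3: 'b'
  Position 2: 'e'
  Position 1: 'n'
  Position 0: 'j'
Reversed: bkebenj

bkebenj


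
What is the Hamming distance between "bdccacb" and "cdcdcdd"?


Comparing "bdccacb" and "cdcdcdd" position by position:
  Position 0: 'b' vs 'c' => differ
  Position 1: 'd' vs 'd' => same
  Position 2: 'c' vs 'c' => same
  Position 3: 'c' vs 'd' => differ
  Position 4: 'a' vs 'c' => differ
  Position 5: 'c' vs 'd' => differ
  Position 6: 'b' vs 'd' => differ
Total differences (Hamming distance): 5

5


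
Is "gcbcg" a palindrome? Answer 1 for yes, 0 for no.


Input: gcbcg
Reversed: gcbcg
  Compare pos 0 ('g') with pos 4 ('g'): match
  Compare pos 1 ('c') with pos 3 ('c'): match
Result: palindrome

1
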